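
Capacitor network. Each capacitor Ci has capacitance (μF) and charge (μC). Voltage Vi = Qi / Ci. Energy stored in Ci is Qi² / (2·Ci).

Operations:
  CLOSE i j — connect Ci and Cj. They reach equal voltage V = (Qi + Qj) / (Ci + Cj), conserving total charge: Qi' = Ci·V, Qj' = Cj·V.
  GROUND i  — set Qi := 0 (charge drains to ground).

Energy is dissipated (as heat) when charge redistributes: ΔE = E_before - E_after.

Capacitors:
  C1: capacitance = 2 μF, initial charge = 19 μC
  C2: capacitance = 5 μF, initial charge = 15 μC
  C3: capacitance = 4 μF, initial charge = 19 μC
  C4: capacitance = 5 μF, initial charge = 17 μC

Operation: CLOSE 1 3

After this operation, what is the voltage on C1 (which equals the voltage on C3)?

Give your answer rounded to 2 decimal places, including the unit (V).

Answer: 6.33 V

Derivation:
Initial: C1(2μF, Q=19μC, V=9.50V), C2(5μF, Q=15μC, V=3.00V), C3(4μF, Q=19μC, V=4.75V), C4(5μF, Q=17μC, V=3.40V)
Op 1: CLOSE 1-3: Q_total=38.00, C_total=6.00, V=6.33; Q1=12.67, Q3=25.33; dissipated=15.042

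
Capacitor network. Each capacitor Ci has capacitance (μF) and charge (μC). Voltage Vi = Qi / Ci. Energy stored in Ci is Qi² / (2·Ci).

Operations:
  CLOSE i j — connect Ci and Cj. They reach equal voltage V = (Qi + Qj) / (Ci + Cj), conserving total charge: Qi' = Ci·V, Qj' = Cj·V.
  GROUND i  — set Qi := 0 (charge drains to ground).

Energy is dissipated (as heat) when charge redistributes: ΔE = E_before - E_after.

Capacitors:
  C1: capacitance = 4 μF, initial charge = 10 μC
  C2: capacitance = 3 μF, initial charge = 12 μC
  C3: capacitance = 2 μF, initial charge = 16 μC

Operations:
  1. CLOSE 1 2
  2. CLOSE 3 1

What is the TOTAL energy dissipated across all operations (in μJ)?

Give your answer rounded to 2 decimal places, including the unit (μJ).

Initial: C1(4μF, Q=10μC, V=2.50V), C2(3μF, Q=12μC, V=4.00V), C3(2μF, Q=16μC, V=8.00V)
Op 1: CLOSE 1-2: Q_total=22.00, C_total=7.00, V=3.14; Q1=12.57, Q2=9.43; dissipated=1.929
Op 2: CLOSE 3-1: Q_total=28.57, C_total=6.00, V=4.76; Q3=9.52, Q1=19.05; dissipated=15.728
Total dissipated: 17.656 μJ

Answer: 17.66 μJ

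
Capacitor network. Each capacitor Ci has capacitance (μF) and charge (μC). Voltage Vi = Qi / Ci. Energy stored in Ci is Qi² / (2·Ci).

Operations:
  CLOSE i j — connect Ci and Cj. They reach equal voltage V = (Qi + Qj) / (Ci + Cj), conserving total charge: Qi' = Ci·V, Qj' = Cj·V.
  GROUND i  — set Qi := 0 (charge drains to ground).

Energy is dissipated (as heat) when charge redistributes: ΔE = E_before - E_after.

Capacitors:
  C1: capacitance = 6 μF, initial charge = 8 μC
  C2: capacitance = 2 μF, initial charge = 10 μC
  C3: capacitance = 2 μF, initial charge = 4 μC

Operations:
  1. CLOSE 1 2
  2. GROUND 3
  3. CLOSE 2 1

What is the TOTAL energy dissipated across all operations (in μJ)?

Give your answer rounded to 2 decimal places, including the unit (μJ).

Initial: C1(6μF, Q=8μC, V=1.33V), C2(2μF, Q=10μC, V=5.00V), C3(2μF, Q=4μC, V=2.00V)
Op 1: CLOSE 1-2: Q_total=18.00, C_total=8.00, V=2.25; Q1=13.50, Q2=4.50; dissipated=10.083
Op 2: GROUND 3: Q3=0; energy lost=4.000
Op 3: CLOSE 2-1: Q_total=18.00, C_total=8.00, V=2.25; Q2=4.50, Q1=13.50; dissipated=0.000
Total dissipated: 14.083 μJ

Answer: 14.08 μJ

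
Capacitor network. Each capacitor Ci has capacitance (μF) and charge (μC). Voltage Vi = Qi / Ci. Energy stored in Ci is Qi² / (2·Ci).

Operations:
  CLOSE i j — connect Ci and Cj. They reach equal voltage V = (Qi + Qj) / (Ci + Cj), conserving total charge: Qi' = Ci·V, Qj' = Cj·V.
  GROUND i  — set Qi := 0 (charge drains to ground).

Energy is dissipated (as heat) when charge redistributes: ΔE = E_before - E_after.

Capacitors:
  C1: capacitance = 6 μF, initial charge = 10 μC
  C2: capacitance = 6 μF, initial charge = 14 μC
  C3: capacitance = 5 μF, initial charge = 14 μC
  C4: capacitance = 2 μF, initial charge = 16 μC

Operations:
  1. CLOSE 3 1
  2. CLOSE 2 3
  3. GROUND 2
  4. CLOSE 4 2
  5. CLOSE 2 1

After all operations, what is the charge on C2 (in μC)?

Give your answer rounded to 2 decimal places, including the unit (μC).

Answer: 12.55 μC

Derivation:
Initial: C1(6μF, Q=10μC, V=1.67V), C2(6μF, Q=14μC, V=2.33V), C3(5μF, Q=14μC, V=2.80V), C4(2μF, Q=16μC, V=8.00V)
Op 1: CLOSE 3-1: Q_total=24.00, C_total=11.00, V=2.18; Q3=10.91, Q1=13.09; dissipated=1.752
Op 2: CLOSE 2-3: Q_total=24.91, C_total=11.00, V=2.26; Q2=13.59, Q3=11.32; dissipated=0.031
Op 3: GROUND 2: Q2=0; energy lost=15.383
Op 4: CLOSE 4-2: Q_total=16.00, C_total=8.00, V=2.00; Q4=4.00, Q2=12.00; dissipated=48.000
Op 5: CLOSE 2-1: Q_total=25.09, C_total=12.00, V=2.09; Q2=12.55, Q1=12.55; dissipated=0.050
Final charges: Q1=12.55, Q2=12.55, Q3=11.32, Q4=4.00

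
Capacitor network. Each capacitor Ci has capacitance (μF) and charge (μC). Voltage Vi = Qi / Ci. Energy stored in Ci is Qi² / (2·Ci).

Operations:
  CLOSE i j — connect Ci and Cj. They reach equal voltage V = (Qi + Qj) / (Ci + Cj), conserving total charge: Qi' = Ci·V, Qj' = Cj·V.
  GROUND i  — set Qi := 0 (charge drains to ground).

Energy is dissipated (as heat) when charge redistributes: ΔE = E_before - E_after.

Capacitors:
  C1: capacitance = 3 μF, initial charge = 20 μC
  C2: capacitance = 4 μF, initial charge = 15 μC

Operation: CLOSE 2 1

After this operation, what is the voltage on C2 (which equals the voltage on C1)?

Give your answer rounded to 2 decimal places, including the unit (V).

Answer: 5.00 V

Derivation:
Initial: C1(3μF, Q=20μC, V=6.67V), C2(4μF, Q=15μC, V=3.75V)
Op 1: CLOSE 2-1: Q_total=35.00, C_total=7.00, V=5.00; Q2=20.00, Q1=15.00; dissipated=7.292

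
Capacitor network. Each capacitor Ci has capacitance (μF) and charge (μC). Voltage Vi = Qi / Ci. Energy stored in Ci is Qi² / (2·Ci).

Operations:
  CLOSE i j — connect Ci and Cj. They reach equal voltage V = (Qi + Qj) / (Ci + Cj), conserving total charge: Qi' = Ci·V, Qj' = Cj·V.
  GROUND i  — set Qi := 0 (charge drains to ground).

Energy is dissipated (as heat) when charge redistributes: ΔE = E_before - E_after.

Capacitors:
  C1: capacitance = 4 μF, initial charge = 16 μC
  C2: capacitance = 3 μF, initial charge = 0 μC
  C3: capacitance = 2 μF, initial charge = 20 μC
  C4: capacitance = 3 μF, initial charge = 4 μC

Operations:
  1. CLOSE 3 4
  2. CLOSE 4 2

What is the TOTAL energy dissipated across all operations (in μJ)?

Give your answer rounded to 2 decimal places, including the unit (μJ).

Initial: C1(4μF, Q=16μC, V=4.00V), C2(3μF, Q=0μC, V=0.00V), C3(2μF, Q=20μC, V=10.00V), C4(3μF, Q=4μC, V=1.33V)
Op 1: CLOSE 3-4: Q_total=24.00, C_total=5.00, V=4.80; Q3=9.60, Q4=14.40; dissipated=45.067
Op 2: CLOSE 4-2: Q_total=14.40, C_total=6.00, V=2.40; Q4=7.20, Q2=7.20; dissipated=17.280
Total dissipated: 62.347 μJ

Answer: 62.35 μJ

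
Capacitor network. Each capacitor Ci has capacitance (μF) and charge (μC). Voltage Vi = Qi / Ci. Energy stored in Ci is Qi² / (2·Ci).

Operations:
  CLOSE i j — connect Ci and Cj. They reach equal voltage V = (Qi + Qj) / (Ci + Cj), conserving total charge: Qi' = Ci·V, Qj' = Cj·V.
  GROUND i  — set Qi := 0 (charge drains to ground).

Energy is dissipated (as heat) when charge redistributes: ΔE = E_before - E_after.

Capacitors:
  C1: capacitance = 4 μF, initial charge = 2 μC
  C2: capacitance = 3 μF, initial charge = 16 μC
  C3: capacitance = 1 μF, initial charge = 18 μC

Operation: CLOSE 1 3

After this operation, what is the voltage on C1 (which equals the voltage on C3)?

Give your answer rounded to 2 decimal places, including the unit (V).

Initial: C1(4μF, Q=2μC, V=0.50V), C2(3μF, Q=16μC, V=5.33V), C3(1μF, Q=18μC, V=18.00V)
Op 1: CLOSE 1-3: Q_total=20.00, C_total=5.00, V=4.00; Q1=16.00, Q3=4.00; dissipated=122.500

Answer: 4.00 V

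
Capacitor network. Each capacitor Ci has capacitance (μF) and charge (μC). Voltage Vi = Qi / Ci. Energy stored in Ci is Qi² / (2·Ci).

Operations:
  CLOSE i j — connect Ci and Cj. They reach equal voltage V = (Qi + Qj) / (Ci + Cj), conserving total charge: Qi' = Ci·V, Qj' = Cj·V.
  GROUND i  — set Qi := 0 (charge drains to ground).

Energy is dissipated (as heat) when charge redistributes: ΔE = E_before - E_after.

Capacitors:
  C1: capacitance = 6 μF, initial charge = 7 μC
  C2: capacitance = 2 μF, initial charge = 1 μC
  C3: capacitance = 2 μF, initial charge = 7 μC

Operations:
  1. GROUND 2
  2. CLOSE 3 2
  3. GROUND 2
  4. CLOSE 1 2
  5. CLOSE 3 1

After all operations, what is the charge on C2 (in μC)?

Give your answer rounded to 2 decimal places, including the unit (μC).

Initial: C1(6μF, Q=7μC, V=1.17V), C2(2μF, Q=1μC, V=0.50V), C3(2μF, Q=7μC, V=3.50V)
Op 1: GROUND 2: Q2=0; energy lost=0.250
Op 2: CLOSE 3-2: Q_total=7.00, C_total=4.00, V=1.75; Q3=3.50, Q2=3.50; dissipated=6.125
Op 3: GROUND 2: Q2=0; energy lost=3.062
Op 4: CLOSE 1-2: Q_total=7.00, C_total=8.00, V=0.88; Q1=5.25, Q2=1.75; dissipated=1.021
Op 5: CLOSE 3-1: Q_total=8.75, C_total=8.00, V=1.09; Q3=2.19, Q1=6.56; dissipated=0.574
Final charges: Q1=6.56, Q2=1.75, Q3=2.19

Answer: 1.75 μC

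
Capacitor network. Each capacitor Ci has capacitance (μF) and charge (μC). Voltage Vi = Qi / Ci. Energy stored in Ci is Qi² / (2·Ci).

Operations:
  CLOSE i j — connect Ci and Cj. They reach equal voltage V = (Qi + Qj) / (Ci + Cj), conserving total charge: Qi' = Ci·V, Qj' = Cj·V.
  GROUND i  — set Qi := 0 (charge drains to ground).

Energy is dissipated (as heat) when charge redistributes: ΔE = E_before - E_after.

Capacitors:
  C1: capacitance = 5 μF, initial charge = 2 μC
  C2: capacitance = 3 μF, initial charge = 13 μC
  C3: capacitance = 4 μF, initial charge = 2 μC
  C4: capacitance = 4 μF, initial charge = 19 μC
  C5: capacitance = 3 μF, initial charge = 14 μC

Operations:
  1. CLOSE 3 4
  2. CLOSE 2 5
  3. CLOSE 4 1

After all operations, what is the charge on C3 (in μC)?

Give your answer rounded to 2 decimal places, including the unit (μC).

Answer: 10.50 μC

Derivation:
Initial: C1(5μF, Q=2μC, V=0.40V), C2(3μF, Q=13μC, V=4.33V), C3(4μF, Q=2μC, V=0.50V), C4(4μF, Q=19μC, V=4.75V), C5(3μF, Q=14μC, V=4.67V)
Op 1: CLOSE 3-4: Q_total=21.00, C_total=8.00, V=2.62; Q3=10.50, Q4=10.50; dissipated=18.062
Op 2: CLOSE 2-5: Q_total=27.00, C_total=6.00, V=4.50; Q2=13.50, Q5=13.50; dissipated=0.083
Op 3: CLOSE 4-1: Q_total=12.50, C_total=9.00, V=1.39; Q4=5.56, Q1=6.94; dissipated=5.501
Final charges: Q1=6.94, Q2=13.50, Q3=10.50, Q4=5.56, Q5=13.50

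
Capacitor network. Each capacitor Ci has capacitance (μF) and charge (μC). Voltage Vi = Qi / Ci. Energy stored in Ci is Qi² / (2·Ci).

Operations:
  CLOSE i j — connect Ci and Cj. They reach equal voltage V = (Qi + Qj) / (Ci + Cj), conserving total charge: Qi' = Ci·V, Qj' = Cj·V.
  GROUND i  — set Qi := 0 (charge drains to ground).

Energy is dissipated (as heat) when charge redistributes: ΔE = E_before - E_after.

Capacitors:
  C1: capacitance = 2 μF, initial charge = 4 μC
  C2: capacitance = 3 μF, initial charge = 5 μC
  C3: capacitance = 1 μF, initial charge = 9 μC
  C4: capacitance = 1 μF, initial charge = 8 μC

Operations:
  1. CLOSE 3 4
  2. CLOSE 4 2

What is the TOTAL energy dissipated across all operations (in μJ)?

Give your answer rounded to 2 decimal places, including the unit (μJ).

Initial: C1(2μF, Q=4μC, V=2.00V), C2(3μF, Q=5μC, V=1.67V), C3(1μF, Q=9μC, V=9.00V), C4(1μF, Q=8μC, V=8.00V)
Op 1: CLOSE 3-4: Q_total=17.00, C_total=2.00, V=8.50; Q3=8.50, Q4=8.50; dissipated=0.250
Op 2: CLOSE 4-2: Q_total=13.50, C_total=4.00, V=3.38; Q4=3.38, Q2=10.12; dissipated=17.510
Total dissipated: 17.760 μJ

Answer: 17.76 μJ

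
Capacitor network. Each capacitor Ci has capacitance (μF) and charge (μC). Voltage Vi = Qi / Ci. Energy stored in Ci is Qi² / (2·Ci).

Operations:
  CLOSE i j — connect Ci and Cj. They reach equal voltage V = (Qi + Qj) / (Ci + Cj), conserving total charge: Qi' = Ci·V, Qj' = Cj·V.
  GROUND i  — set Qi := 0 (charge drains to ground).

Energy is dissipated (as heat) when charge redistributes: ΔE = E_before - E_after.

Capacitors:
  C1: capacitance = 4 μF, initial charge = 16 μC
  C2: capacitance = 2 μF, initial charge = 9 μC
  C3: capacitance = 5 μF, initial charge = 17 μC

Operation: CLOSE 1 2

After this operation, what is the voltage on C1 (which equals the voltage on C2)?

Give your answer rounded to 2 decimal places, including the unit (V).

Initial: C1(4μF, Q=16μC, V=4.00V), C2(2μF, Q=9μC, V=4.50V), C3(5μF, Q=17μC, V=3.40V)
Op 1: CLOSE 1-2: Q_total=25.00, C_total=6.00, V=4.17; Q1=16.67, Q2=8.33; dissipated=0.167

Answer: 4.17 V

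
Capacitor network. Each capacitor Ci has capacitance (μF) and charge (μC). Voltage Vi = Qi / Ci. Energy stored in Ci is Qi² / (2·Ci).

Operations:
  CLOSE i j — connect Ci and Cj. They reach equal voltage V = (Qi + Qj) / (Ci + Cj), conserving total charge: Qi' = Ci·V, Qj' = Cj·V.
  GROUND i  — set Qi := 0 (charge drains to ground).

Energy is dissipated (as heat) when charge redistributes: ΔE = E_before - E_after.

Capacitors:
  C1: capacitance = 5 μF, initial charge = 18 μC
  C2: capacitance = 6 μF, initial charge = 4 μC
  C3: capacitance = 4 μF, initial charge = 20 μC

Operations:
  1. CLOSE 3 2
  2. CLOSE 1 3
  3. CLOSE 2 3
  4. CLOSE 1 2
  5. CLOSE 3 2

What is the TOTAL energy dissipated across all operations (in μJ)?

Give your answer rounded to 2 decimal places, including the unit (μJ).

Answer: 24.92 μJ

Derivation:
Initial: C1(5μF, Q=18μC, V=3.60V), C2(6μF, Q=4μC, V=0.67V), C3(4μF, Q=20μC, V=5.00V)
Op 1: CLOSE 3-2: Q_total=24.00, C_total=10.00, V=2.40; Q3=9.60, Q2=14.40; dissipated=22.533
Op 2: CLOSE 1-3: Q_total=27.60, C_total=9.00, V=3.07; Q1=15.33, Q3=12.27; dissipated=1.600
Op 3: CLOSE 2-3: Q_total=26.67, C_total=10.00, V=2.67; Q2=16.00, Q3=10.67; dissipated=0.533
Op 4: CLOSE 1-2: Q_total=31.33, C_total=11.00, V=2.85; Q1=14.24, Q2=17.09; dissipated=0.218
Op 5: CLOSE 3-2: Q_total=27.76, C_total=10.00, V=2.78; Q3=11.10, Q2=16.65; dissipated=0.040
Total dissipated: 24.925 μJ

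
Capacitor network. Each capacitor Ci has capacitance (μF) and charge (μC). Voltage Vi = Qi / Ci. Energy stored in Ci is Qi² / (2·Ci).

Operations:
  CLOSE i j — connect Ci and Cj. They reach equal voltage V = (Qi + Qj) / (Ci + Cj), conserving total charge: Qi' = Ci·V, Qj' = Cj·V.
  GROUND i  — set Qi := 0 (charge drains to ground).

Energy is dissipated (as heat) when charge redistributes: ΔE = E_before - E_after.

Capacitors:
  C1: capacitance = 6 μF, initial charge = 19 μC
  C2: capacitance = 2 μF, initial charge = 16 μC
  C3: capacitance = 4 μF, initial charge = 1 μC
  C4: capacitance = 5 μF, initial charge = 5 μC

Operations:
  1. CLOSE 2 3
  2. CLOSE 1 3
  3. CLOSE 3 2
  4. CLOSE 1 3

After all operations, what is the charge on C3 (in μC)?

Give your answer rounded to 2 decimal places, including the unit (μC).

Initial: C1(6μF, Q=19μC, V=3.17V), C2(2μF, Q=16μC, V=8.00V), C3(4μF, Q=1μC, V=0.25V), C4(5μF, Q=5μC, V=1.00V)
Op 1: CLOSE 2-3: Q_total=17.00, C_total=6.00, V=2.83; Q2=5.67, Q3=11.33; dissipated=40.042
Op 2: CLOSE 1-3: Q_total=30.33, C_total=10.00, V=3.03; Q1=18.20, Q3=12.13; dissipated=0.133
Op 3: CLOSE 3-2: Q_total=17.80, C_total=6.00, V=2.97; Q3=11.87, Q2=5.93; dissipated=0.027
Op 4: CLOSE 1-3: Q_total=30.07, C_total=10.00, V=3.01; Q1=18.04, Q3=12.03; dissipated=0.005
Final charges: Q1=18.04, Q2=5.93, Q3=12.03, Q4=5.00

Answer: 12.03 μC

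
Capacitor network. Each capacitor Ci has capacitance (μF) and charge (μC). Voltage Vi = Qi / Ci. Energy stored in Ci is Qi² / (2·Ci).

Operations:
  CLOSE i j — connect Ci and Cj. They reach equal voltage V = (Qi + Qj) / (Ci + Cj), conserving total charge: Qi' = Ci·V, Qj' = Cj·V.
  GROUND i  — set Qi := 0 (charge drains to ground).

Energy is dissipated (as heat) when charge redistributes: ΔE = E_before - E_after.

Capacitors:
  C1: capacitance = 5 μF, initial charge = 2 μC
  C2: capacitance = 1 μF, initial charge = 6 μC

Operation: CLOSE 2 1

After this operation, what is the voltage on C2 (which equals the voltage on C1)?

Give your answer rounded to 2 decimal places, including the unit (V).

Initial: C1(5μF, Q=2μC, V=0.40V), C2(1μF, Q=6μC, V=6.00V)
Op 1: CLOSE 2-1: Q_total=8.00, C_total=6.00, V=1.33; Q2=1.33, Q1=6.67; dissipated=13.067

Answer: 1.33 V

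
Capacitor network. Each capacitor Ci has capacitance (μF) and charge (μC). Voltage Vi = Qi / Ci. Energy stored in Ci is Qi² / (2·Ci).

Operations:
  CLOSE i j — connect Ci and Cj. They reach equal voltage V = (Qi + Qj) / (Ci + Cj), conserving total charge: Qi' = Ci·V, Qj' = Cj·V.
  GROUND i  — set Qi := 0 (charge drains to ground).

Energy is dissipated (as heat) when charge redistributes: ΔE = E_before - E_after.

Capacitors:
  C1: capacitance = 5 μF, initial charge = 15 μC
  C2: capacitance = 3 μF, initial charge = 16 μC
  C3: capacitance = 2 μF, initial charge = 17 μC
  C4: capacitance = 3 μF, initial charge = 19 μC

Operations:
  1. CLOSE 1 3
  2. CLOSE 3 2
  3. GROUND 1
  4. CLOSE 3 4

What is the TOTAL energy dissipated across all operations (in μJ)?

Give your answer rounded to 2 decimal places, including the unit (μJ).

Initial: C1(5μF, Q=15μC, V=3.00V), C2(3μF, Q=16μC, V=5.33V), C3(2μF, Q=17μC, V=8.50V), C4(3μF, Q=19μC, V=6.33V)
Op 1: CLOSE 1-3: Q_total=32.00, C_total=7.00, V=4.57; Q1=22.86, Q3=9.14; dissipated=21.607
Op 2: CLOSE 3-2: Q_total=25.14, C_total=5.00, V=5.03; Q3=10.06, Q2=15.09; dissipated=0.348
Op 3: GROUND 1: Q1=0; energy lost=52.245
Op 4: CLOSE 3-4: Q_total=29.06, C_total=5.00, V=5.81; Q3=11.62, Q4=17.43; dissipated=1.021
Total dissipated: 75.222 μJ

Answer: 75.22 μJ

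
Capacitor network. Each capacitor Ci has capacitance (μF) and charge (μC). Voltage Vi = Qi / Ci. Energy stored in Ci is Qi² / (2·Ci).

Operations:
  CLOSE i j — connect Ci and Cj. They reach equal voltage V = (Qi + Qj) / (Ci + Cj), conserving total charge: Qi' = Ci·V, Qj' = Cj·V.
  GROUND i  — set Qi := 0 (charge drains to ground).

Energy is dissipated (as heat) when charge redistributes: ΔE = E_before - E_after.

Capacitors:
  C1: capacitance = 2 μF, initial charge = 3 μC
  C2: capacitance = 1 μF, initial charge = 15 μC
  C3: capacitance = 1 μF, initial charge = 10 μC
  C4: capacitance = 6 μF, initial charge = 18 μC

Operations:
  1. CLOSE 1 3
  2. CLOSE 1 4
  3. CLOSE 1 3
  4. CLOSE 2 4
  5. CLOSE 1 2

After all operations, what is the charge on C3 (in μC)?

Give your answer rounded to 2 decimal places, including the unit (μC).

Initial: C1(2μF, Q=3μC, V=1.50V), C2(1μF, Q=15μC, V=15.00V), C3(1μF, Q=10μC, V=10.00V), C4(6μF, Q=18μC, V=3.00V)
Op 1: CLOSE 1-3: Q_total=13.00, C_total=3.00, V=4.33; Q1=8.67, Q3=4.33; dissipated=24.083
Op 2: CLOSE 1-4: Q_total=26.67, C_total=8.00, V=3.33; Q1=6.67, Q4=20.00; dissipated=1.333
Op 3: CLOSE 1-3: Q_total=11.00, C_total=3.00, V=3.67; Q1=7.33, Q3=3.67; dissipated=0.333
Op 4: CLOSE 2-4: Q_total=35.00, C_total=7.00, V=5.00; Q2=5.00, Q4=30.00; dissipated=58.333
Op 5: CLOSE 1-2: Q_total=12.33, C_total=3.00, V=4.11; Q1=8.22, Q2=4.11; dissipated=0.593
Final charges: Q1=8.22, Q2=4.11, Q3=3.67, Q4=30.00

Answer: 3.67 μC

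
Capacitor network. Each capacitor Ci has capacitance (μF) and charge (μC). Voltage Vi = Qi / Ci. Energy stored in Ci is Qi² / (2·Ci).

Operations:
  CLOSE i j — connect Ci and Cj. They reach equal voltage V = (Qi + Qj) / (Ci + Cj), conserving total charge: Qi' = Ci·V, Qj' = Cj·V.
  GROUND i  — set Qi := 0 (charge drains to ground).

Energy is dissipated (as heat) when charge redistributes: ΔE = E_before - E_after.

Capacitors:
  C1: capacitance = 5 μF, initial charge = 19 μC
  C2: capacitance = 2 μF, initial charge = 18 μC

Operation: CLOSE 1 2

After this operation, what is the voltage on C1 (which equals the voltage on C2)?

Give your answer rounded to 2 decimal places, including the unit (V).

Initial: C1(5μF, Q=19μC, V=3.80V), C2(2μF, Q=18μC, V=9.00V)
Op 1: CLOSE 1-2: Q_total=37.00, C_total=7.00, V=5.29; Q1=26.43, Q2=10.57; dissipated=19.314

Answer: 5.29 V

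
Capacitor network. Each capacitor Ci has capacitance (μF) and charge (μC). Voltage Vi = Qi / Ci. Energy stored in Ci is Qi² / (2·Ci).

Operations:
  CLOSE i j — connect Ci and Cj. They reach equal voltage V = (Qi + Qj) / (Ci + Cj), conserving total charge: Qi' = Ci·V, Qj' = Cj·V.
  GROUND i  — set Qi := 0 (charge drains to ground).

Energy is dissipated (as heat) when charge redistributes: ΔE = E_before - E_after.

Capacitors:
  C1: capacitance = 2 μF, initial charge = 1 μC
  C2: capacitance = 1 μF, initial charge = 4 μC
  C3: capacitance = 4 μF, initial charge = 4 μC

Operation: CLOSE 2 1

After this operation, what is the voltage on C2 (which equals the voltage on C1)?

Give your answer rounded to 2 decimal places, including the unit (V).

Answer: 1.67 V

Derivation:
Initial: C1(2μF, Q=1μC, V=0.50V), C2(1μF, Q=4μC, V=4.00V), C3(4μF, Q=4μC, V=1.00V)
Op 1: CLOSE 2-1: Q_total=5.00, C_total=3.00, V=1.67; Q2=1.67, Q1=3.33; dissipated=4.083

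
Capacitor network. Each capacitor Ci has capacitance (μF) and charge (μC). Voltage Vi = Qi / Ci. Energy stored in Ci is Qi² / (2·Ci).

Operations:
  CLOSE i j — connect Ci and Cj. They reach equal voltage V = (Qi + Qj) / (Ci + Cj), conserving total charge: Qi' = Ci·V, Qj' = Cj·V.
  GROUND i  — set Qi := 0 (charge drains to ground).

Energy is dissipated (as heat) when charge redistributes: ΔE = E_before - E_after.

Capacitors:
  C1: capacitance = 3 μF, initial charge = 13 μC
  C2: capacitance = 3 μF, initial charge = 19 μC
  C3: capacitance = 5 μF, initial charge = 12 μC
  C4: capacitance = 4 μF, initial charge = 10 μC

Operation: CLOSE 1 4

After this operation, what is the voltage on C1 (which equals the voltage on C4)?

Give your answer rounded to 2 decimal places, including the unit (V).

Answer: 3.29 V

Derivation:
Initial: C1(3μF, Q=13μC, V=4.33V), C2(3μF, Q=19μC, V=6.33V), C3(5μF, Q=12μC, V=2.40V), C4(4μF, Q=10μC, V=2.50V)
Op 1: CLOSE 1-4: Q_total=23.00, C_total=7.00, V=3.29; Q1=9.86, Q4=13.14; dissipated=2.881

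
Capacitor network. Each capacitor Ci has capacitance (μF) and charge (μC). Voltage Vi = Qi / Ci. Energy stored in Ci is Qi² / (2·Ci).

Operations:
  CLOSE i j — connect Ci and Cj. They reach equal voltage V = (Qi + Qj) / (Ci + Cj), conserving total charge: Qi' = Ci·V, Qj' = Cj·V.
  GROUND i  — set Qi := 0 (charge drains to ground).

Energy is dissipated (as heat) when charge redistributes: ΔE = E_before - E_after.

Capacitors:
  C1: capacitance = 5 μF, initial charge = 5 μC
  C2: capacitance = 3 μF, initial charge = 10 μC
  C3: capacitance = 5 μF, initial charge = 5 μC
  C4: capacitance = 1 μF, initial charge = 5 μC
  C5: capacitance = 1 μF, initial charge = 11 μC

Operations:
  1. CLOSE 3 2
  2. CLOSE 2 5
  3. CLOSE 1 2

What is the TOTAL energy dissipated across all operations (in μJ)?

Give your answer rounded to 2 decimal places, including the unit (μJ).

Initial: C1(5μF, Q=5μC, V=1.00V), C2(3μF, Q=10μC, V=3.33V), C3(5μF, Q=5μC, V=1.00V), C4(1μF, Q=5μC, V=5.00V), C5(1μF, Q=11μC, V=11.00V)
Op 1: CLOSE 3-2: Q_total=15.00, C_total=8.00, V=1.88; Q3=9.38, Q2=5.62; dissipated=5.104
Op 2: CLOSE 2-5: Q_total=16.62, C_total=4.00, V=4.16; Q2=12.47, Q5=4.16; dissipated=31.225
Op 3: CLOSE 1-2: Q_total=17.47, C_total=8.00, V=2.18; Q1=10.92, Q2=6.55; dissipated=9.339
Total dissipated: 45.668 μJ

Answer: 45.67 μJ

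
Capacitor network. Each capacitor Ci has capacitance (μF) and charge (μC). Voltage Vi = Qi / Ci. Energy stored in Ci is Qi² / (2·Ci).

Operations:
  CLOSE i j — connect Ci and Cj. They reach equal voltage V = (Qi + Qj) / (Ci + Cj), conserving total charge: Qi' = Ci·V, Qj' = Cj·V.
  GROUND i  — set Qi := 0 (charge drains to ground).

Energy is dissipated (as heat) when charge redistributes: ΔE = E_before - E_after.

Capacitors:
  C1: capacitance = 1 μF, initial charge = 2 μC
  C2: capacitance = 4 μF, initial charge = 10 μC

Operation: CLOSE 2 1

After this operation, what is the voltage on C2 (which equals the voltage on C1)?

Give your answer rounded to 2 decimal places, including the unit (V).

Initial: C1(1μF, Q=2μC, V=2.00V), C2(4μF, Q=10μC, V=2.50V)
Op 1: CLOSE 2-1: Q_total=12.00, C_total=5.00, V=2.40; Q2=9.60, Q1=2.40; dissipated=0.100

Answer: 2.40 V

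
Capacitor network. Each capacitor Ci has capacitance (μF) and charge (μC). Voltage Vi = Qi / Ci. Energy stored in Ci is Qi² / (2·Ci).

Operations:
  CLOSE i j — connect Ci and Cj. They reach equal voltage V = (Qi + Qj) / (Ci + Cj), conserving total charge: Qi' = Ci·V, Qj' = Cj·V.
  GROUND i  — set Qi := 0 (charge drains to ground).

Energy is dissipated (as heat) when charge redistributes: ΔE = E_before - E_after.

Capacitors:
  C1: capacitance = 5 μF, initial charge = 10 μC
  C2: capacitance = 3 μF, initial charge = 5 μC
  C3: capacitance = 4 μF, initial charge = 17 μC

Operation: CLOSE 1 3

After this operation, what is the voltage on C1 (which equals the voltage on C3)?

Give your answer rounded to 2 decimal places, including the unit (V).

Initial: C1(5μF, Q=10μC, V=2.00V), C2(3μF, Q=5μC, V=1.67V), C3(4μF, Q=17μC, V=4.25V)
Op 1: CLOSE 1-3: Q_total=27.00, C_total=9.00, V=3.00; Q1=15.00, Q3=12.00; dissipated=5.625

Answer: 3.00 V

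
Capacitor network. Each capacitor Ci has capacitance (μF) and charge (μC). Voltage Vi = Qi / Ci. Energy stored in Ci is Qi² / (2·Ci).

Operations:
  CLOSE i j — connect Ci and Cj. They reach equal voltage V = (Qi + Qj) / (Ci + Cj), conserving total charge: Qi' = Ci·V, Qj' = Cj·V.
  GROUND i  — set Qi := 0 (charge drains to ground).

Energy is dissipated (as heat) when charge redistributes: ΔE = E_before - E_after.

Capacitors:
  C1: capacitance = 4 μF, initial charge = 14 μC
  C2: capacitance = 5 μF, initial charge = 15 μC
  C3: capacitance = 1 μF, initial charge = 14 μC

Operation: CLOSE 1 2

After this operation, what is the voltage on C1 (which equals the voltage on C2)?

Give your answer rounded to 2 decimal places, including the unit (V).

Answer: 3.22 V

Derivation:
Initial: C1(4μF, Q=14μC, V=3.50V), C2(5μF, Q=15μC, V=3.00V), C3(1μF, Q=14μC, V=14.00V)
Op 1: CLOSE 1-2: Q_total=29.00, C_total=9.00, V=3.22; Q1=12.89, Q2=16.11; dissipated=0.278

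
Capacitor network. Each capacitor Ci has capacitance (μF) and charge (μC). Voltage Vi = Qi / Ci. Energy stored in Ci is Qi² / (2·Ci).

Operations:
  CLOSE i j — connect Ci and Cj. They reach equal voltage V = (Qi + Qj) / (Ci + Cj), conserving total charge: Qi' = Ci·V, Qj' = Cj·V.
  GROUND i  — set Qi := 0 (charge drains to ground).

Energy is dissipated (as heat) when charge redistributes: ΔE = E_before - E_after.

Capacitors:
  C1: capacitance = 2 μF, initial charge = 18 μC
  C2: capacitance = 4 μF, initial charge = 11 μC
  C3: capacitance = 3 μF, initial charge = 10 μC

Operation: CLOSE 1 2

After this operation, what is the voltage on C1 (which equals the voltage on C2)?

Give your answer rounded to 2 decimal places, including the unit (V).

Initial: C1(2μF, Q=18μC, V=9.00V), C2(4μF, Q=11μC, V=2.75V), C3(3μF, Q=10μC, V=3.33V)
Op 1: CLOSE 1-2: Q_total=29.00, C_total=6.00, V=4.83; Q1=9.67, Q2=19.33; dissipated=26.042

Answer: 4.83 V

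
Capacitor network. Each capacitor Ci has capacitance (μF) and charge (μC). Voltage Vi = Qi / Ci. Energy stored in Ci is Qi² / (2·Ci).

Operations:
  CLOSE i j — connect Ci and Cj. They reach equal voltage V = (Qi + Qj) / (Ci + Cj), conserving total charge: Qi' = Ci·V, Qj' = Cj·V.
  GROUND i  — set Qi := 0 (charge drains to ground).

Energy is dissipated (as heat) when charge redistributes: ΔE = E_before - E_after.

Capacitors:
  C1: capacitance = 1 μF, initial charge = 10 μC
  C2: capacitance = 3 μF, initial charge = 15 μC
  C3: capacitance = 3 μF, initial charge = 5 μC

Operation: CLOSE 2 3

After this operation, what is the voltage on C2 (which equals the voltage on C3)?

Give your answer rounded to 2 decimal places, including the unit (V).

Answer: 3.33 V

Derivation:
Initial: C1(1μF, Q=10μC, V=10.00V), C2(3μF, Q=15μC, V=5.00V), C3(3μF, Q=5μC, V=1.67V)
Op 1: CLOSE 2-3: Q_total=20.00, C_total=6.00, V=3.33; Q2=10.00, Q3=10.00; dissipated=8.333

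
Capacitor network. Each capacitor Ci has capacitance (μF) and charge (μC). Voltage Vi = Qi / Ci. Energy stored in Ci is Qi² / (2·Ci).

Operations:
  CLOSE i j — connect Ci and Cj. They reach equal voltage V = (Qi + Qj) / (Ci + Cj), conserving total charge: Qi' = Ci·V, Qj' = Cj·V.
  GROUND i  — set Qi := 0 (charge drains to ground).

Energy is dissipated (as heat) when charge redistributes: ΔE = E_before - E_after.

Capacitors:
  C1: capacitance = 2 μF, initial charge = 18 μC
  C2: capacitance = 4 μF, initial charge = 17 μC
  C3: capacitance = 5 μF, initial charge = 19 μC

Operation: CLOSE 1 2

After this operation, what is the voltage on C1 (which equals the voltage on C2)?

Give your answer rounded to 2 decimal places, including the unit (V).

Initial: C1(2μF, Q=18μC, V=9.00V), C2(4μF, Q=17μC, V=4.25V), C3(5μF, Q=19μC, V=3.80V)
Op 1: CLOSE 1-2: Q_total=35.00, C_total=6.00, V=5.83; Q1=11.67, Q2=23.33; dissipated=15.042

Answer: 5.83 V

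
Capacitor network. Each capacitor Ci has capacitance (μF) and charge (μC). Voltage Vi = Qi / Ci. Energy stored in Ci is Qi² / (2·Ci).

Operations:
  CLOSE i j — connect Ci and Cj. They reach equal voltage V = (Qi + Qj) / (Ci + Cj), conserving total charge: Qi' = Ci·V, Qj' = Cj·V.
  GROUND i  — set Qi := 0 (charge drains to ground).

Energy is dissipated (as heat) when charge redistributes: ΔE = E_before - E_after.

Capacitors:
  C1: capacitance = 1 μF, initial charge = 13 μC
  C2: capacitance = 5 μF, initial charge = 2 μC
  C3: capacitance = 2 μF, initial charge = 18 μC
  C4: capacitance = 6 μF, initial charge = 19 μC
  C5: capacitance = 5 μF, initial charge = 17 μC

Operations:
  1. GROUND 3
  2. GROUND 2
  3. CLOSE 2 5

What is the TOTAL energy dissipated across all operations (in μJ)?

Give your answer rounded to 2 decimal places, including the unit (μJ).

Answer: 95.85 μJ

Derivation:
Initial: C1(1μF, Q=13μC, V=13.00V), C2(5μF, Q=2μC, V=0.40V), C3(2μF, Q=18μC, V=9.00V), C4(6μF, Q=19μC, V=3.17V), C5(5μF, Q=17μC, V=3.40V)
Op 1: GROUND 3: Q3=0; energy lost=81.000
Op 2: GROUND 2: Q2=0; energy lost=0.400
Op 3: CLOSE 2-5: Q_total=17.00, C_total=10.00, V=1.70; Q2=8.50, Q5=8.50; dissipated=14.450
Total dissipated: 95.850 μJ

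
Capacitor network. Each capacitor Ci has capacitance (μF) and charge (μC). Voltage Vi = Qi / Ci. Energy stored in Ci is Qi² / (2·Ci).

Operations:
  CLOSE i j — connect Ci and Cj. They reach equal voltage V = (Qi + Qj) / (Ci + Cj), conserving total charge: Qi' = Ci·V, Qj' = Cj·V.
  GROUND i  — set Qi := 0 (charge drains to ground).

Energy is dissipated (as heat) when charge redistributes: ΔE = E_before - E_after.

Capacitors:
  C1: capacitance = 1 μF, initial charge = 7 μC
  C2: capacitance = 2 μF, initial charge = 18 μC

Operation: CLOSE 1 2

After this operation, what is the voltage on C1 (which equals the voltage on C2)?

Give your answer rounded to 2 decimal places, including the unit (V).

Answer: 8.33 V

Derivation:
Initial: C1(1μF, Q=7μC, V=7.00V), C2(2μF, Q=18μC, V=9.00V)
Op 1: CLOSE 1-2: Q_total=25.00, C_total=3.00, V=8.33; Q1=8.33, Q2=16.67; dissipated=1.333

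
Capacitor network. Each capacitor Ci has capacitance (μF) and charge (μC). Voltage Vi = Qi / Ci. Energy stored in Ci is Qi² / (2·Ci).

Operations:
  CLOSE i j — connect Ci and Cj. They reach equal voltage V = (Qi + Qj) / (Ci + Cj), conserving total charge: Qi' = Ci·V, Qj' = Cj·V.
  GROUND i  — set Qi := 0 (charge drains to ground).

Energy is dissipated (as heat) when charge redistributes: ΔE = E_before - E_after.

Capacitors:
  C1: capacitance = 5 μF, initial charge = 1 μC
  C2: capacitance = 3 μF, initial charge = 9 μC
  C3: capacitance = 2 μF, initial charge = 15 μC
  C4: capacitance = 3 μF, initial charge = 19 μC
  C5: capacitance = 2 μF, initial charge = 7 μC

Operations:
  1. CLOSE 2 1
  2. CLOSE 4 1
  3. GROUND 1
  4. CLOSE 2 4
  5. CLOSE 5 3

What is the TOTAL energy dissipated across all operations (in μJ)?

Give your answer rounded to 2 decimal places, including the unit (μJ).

Initial: C1(5μF, Q=1μC, V=0.20V), C2(3μF, Q=9μC, V=3.00V), C3(2μF, Q=15μC, V=7.50V), C4(3μF, Q=19μC, V=6.33V), C5(2μF, Q=7μC, V=3.50V)
Op 1: CLOSE 2-1: Q_total=10.00, C_total=8.00, V=1.25; Q2=3.75, Q1=6.25; dissipated=7.350
Op 2: CLOSE 4-1: Q_total=25.25, C_total=8.00, V=3.16; Q4=9.47, Q1=15.78; dissipated=24.225
Op 3: GROUND 1: Q1=0; energy lost=24.905
Op 4: CLOSE 2-4: Q_total=13.22, C_total=6.00, V=2.20; Q2=6.61, Q4=6.61; dissipated=2.725
Op 5: CLOSE 5-3: Q_total=22.00, C_total=4.00, V=5.50; Q5=11.00, Q3=11.00; dissipated=8.000
Total dissipated: 67.205 μJ

Answer: 67.21 μJ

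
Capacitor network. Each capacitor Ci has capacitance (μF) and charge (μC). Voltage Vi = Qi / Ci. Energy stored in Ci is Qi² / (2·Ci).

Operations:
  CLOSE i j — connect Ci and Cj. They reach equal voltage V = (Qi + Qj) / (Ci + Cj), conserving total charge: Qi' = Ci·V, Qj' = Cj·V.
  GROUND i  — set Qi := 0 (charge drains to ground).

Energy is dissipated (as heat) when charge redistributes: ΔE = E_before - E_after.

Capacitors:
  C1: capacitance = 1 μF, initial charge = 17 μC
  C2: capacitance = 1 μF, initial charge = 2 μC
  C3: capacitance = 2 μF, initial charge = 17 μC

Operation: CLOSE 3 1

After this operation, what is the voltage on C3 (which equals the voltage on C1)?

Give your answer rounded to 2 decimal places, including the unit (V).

Answer: 11.33 V

Derivation:
Initial: C1(1μF, Q=17μC, V=17.00V), C2(1μF, Q=2μC, V=2.00V), C3(2μF, Q=17μC, V=8.50V)
Op 1: CLOSE 3-1: Q_total=34.00, C_total=3.00, V=11.33; Q3=22.67, Q1=11.33; dissipated=24.083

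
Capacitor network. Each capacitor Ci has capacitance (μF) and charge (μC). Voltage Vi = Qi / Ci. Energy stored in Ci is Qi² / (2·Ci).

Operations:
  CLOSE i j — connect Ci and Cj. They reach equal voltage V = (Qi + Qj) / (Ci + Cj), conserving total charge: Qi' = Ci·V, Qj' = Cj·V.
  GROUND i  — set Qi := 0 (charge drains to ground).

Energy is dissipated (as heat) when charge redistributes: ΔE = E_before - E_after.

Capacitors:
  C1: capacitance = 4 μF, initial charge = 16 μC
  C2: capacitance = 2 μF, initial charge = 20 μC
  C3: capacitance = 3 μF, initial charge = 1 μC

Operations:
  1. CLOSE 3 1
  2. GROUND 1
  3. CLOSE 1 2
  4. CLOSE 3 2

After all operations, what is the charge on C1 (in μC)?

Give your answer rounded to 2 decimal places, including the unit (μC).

Answer: 13.33 μC

Derivation:
Initial: C1(4μF, Q=16μC, V=4.00V), C2(2μF, Q=20μC, V=10.00V), C3(3μF, Q=1μC, V=0.33V)
Op 1: CLOSE 3-1: Q_total=17.00, C_total=7.00, V=2.43; Q3=7.29, Q1=9.71; dissipated=11.524
Op 2: GROUND 1: Q1=0; energy lost=11.796
Op 3: CLOSE 1-2: Q_total=20.00, C_total=6.00, V=3.33; Q1=13.33, Q2=6.67; dissipated=66.667
Op 4: CLOSE 3-2: Q_total=13.95, C_total=5.00, V=2.79; Q3=8.37, Q2=5.58; dissipated=0.491
Final charges: Q1=13.33, Q2=5.58, Q3=8.37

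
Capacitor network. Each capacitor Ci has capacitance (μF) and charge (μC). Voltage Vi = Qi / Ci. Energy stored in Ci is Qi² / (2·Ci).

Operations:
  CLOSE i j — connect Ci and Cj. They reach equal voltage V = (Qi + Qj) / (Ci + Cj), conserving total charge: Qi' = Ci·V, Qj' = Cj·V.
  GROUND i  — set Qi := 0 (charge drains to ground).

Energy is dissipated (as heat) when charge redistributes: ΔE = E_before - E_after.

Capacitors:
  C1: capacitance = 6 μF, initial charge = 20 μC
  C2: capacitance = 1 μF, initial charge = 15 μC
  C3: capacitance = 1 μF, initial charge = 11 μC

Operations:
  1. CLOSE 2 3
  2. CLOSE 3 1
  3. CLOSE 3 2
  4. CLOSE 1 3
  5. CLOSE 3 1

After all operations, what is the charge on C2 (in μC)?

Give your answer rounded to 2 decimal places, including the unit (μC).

Initial: C1(6μF, Q=20μC, V=3.33V), C2(1μF, Q=15μC, V=15.00V), C3(1μF, Q=11μC, V=11.00V)
Op 1: CLOSE 2-3: Q_total=26.00, C_total=2.00, V=13.00; Q2=13.00, Q3=13.00; dissipated=4.000
Op 2: CLOSE 3-1: Q_total=33.00, C_total=7.00, V=4.71; Q3=4.71, Q1=28.29; dissipated=40.048
Op 3: CLOSE 3-2: Q_total=17.71, C_total=2.00, V=8.86; Q3=8.86, Q2=8.86; dissipated=17.163
Op 4: CLOSE 1-3: Q_total=37.14, C_total=7.00, V=5.31; Q1=31.84, Q3=5.31; dissipated=7.356
Op 5: CLOSE 3-1: Q_total=37.14, C_total=7.00, V=5.31; Q3=5.31, Q1=31.84; dissipated=0.000
Final charges: Q1=31.84, Q2=8.86, Q3=5.31

Answer: 8.86 μC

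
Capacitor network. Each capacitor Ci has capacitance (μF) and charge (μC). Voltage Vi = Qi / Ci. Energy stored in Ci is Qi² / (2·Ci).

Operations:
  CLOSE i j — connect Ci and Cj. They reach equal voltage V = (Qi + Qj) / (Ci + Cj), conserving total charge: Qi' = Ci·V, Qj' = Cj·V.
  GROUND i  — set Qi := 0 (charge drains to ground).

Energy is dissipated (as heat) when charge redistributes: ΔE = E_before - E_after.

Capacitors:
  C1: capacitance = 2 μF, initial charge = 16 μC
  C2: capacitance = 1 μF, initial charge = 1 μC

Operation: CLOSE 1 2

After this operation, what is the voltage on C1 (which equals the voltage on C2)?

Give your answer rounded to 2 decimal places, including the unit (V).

Initial: C1(2μF, Q=16μC, V=8.00V), C2(1μF, Q=1μC, V=1.00V)
Op 1: CLOSE 1-2: Q_total=17.00, C_total=3.00, V=5.67; Q1=11.33, Q2=5.67; dissipated=16.333

Answer: 5.67 V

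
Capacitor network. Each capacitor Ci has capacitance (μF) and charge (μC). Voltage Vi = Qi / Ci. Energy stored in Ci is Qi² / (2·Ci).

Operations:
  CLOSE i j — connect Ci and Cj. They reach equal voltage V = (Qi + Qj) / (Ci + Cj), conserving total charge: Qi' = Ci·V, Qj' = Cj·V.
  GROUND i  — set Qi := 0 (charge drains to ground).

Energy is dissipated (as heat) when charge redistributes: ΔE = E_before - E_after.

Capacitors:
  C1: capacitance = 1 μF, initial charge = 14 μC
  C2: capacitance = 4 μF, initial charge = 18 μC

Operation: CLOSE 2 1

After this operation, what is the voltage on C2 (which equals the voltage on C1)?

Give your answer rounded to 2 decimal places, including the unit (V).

Answer: 6.40 V

Derivation:
Initial: C1(1μF, Q=14μC, V=14.00V), C2(4μF, Q=18μC, V=4.50V)
Op 1: CLOSE 2-1: Q_total=32.00, C_total=5.00, V=6.40; Q2=25.60, Q1=6.40; dissipated=36.100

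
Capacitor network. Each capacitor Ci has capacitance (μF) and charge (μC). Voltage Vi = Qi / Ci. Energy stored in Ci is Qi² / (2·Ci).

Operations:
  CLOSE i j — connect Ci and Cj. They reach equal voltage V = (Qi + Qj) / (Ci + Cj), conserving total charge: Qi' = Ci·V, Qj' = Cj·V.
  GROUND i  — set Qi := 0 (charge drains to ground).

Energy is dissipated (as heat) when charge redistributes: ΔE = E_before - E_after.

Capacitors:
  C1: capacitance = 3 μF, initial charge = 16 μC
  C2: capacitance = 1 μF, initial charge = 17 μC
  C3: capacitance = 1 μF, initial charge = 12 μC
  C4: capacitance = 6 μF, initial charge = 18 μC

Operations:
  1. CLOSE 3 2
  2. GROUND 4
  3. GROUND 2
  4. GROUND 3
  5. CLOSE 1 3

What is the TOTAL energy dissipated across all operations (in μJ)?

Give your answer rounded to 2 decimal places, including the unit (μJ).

Answer: 254.17 μJ

Derivation:
Initial: C1(3μF, Q=16μC, V=5.33V), C2(1μF, Q=17μC, V=17.00V), C3(1μF, Q=12μC, V=12.00V), C4(6μF, Q=18μC, V=3.00V)
Op 1: CLOSE 3-2: Q_total=29.00, C_total=2.00, V=14.50; Q3=14.50, Q2=14.50; dissipated=6.250
Op 2: GROUND 4: Q4=0; energy lost=27.000
Op 3: GROUND 2: Q2=0; energy lost=105.125
Op 4: GROUND 3: Q3=0; energy lost=105.125
Op 5: CLOSE 1-3: Q_total=16.00, C_total=4.00, V=4.00; Q1=12.00, Q3=4.00; dissipated=10.667
Total dissipated: 254.167 μJ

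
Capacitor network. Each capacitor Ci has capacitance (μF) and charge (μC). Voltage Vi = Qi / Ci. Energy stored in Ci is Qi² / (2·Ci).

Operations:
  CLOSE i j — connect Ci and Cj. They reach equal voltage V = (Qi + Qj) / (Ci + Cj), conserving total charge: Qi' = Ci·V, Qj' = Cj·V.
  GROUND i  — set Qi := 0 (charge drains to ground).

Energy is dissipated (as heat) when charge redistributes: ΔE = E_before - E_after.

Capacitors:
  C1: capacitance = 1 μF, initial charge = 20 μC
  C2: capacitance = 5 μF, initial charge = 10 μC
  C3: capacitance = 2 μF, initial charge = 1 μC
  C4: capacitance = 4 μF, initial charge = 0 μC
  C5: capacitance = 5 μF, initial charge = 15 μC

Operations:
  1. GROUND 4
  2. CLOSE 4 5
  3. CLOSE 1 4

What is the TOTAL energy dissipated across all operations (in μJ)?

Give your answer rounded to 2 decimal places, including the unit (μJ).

Answer: 144.44 μJ

Derivation:
Initial: C1(1μF, Q=20μC, V=20.00V), C2(5μF, Q=10μC, V=2.00V), C3(2μF, Q=1μC, V=0.50V), C4(4μF, Q=0μC, V=0.00V), C5(5μF, Q=15μC, V=3.00V)
Op 1: GROUND 4: Q4=0; energy lost=0.000
Op 2: CLOSE 4-5: Q_total=15.00, C_total=9.00, V=1.67; Q4=6.67, Q5=8.33; dissipated=10.000
Op 3: CLOSE 1-4: Q_total=26.67, C_total=5.00, V=5.33; Q1=5.33, Q4=21.33; dissipated=134.444
Total dissipated: 144.444 μJ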